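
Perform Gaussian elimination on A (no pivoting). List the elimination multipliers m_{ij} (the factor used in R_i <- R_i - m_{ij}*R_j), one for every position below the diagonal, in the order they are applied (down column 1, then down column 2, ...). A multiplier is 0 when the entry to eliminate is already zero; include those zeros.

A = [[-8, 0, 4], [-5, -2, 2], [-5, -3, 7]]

multipliers: 5/8, 5/8, 3/2

Forward elimination:
R2 <- R2 - (5/8)*R1:  [    0    -2  -1/2 ]
R3 <- R3 - (5/8)*R1:  [   0   -3  9/2 ]
R3 <- R3 - (3/2)*R2:  [    0     0  21/4 ]
Multipliers (in order of application): m_{21} = 5/8, m_{31} = 5/8, m_{32} = 3/2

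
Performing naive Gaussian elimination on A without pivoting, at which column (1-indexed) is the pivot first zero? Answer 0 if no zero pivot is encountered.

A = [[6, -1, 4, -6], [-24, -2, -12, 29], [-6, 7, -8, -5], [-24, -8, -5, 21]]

first zero-pivot column = 3

Naive forward elimination:
R2 <- R2 - (-4)*R1:  [  0  -6   4   5 ]
R3 <- R3 - (-1)*R1:  [   0    6   -4  -11 ]
R4 <- R4 - (-4)*R1:  [   0  -12   11   -3 ]
R3 <- R3 - (-1)*R2:  [  0   0   0  -6 ]
R4 <- R4 - (2)*R2:  [   0    0    3  -13 ]
Matrix at this point:
[ 6  -1  4   -6 ]
[ 0  -6  4    5 ]
[ 0   0  0   -6 ]
[ 0   0  3  -13 ]
Pivot entry (3,3) is zero but row 4 has 3 in column 3 -> naive elimination stops; a row interchange (e.g. R3 <-> R4) would be required here.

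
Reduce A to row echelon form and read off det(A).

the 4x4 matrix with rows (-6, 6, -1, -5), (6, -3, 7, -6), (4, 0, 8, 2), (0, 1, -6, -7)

det(A) = -1960

Forward elimination:
R2 <- R2 - (-1)*R1:  [   0    3    6  -11 ]
R3 <- R3 - (-2/3)*R1:  [    0     4  22/3  -4/3 ]
R3 <- R3 - (4/3)*R2:  [    0     0  -2/3  40/3 ]
R4 <- R4 - (1/3)*R2:  [     0      0     -8  -10/3 ]
R4 <- R4 - (12)*R3:  [      0       0       0  -490/3 ]
Upper-triangular form:
[ -6  6    -1      -5 ]
[  0  3     6     -11 ]
[  0  0  -2/3    40/3 ]
[  0  0     0  -490/3 ]
det(A) = (-1)^0 * (-6) * (3) * (-2/3) * (-490/3) = -1960  (0 row swaps -> sign +1)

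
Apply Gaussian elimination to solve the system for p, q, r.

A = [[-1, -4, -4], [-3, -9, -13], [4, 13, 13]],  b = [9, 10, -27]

Forward elimination on [A|b]:
R2 <- R2 - (3)*R1:  [   0    3   -1  -17 ]
R3 <- R3 - (-4)*R1:  [  0  -3  -3   9 ]
R3 <- R3 - (-1)*R2:  [  0   0  -4  -8 ]
Row echelon form:
[ -1  -4  -4  |    9 ]
[  0   3  -1  |  -17 ]
[  0   0  -4  |   -8 ]
Back-substitution:
r = (-8) / -4 = 2
q = (-17 - (-1)*(2)) / 3 = -5
p = (9 - (-4)*(-5) - (-4)*(2)) / -1 = 3

(3, -5, 2)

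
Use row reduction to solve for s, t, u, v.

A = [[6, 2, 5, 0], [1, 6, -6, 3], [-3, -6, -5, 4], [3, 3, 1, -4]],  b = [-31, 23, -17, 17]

Forward elimination on [A|b]:
R2 <- R2 - (1/6)*R1:  [     0   17/3  -41/6      3  169/6 ]
R3 <- R3 - (-1/2)*R1:  [     0     -5   -5/2      4  -65/2 ]
R4 <- R4 - (1/2)*R1:  [    0     2  -3/2    -4  65/2 ]
R3 <- R3 - (-15/17)*R2:  [       0        0  -145/17   113/17  -130/17 ]
R4 <- R4 - (6/17)*R2:  [      0       0   31/34  -86/17  767/34 ]
R4 <- R4 - (-31/290)*R3:  [         0          0          0  -1261/290    1261/58 ]
Row echelon form:
[ 6     2        5          0  |      -31 ]
[ 0  17/3    -41/6          3  |    169/6 ]
[ 0     0  -145/17     113/17  |  -130/17 ]
[ 0     0        0  -1261/290  |  1261/58 ]
Back-substitution:
v = (1261/58) / (-1261/290) = -5
u = (-130/17 - (113/17)*(-5)) / (-145/17) = -3
t = (169/6 - (-41/6)*(-3) - (3)*(-5)) / (17/3) = 4
s = (-31 - (2)*(4) - (5)*(-3)) / 6 = -4

(-4, 4, -3, -5)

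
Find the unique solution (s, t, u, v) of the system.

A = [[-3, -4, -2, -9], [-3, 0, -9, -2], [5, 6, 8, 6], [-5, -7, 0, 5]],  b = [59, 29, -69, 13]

Forward elimination on [A|b]:
R2 <- R2 - (1)*R1:  [   0    4   -7    7  -30 ]
R3 <- R3 - (-5/3)*R1:  [    0  -2/3  14/3    -9  88/3 ]
R4 <- R4 - (5/3)*R1:  [      0    -1/3    10/3      20  -256/3 ]
R3 <- R3 - (-1/6)*R2:  [     0      0    7/2  -47/6   73/3 ]
R4 <- R4 - (-1/12)*R2:  [      0       0    11/4  247/12  -527/6 ]
R4 <- R4 - (11/14)*R3:  [        0         0         0   1123/42  -2246/21 ]
Row echelon form:
[ -3  -4   -2       -9  |        59 ]
[  0   4   -7        7  |       -30 ]
[  0   0  7/2    -47/6  |      73/3 ]
[  0   0    0  1123/42  |  -2246/21 ]
Back-substitution:
v = (-2246/21) / (1123/42) = -4
u = (73/3 - (-47/6)*(-4)) / (7/2) = -2
t = (-30 - (-7)*(-2) - (7)*(-4)) / 4 = -4
s = (59 - (-4)*(-4) - (-2)*(-2) - (-9)*(-4)) / -3 = -1

(-1, -4, -2, -4)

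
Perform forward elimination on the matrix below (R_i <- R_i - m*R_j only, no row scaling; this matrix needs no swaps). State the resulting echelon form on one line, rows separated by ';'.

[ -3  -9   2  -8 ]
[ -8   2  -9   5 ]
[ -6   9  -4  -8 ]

REF = [-3 -9 2 -8; 0 26 -43/3 79/3; 0 0 179/26 -503/26]

Forward elimination:
R2 <- R2 - (8/3)*R1:  [     0     26  -43/3   79/3 ]
R3 <- R3 - (2)*R1:  [  0  27  -8   8 ]
R3 <- R3 - (27/26)*R2:  [       0        0   179/26  -503/26 ]
Row echelon form:
[ -3  -9       2       -8 ]
[  0  26   -43/3     79/3 ]
[  0   0  179/26  -503/26 ]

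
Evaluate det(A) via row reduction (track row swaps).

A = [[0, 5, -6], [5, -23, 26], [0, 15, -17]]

det(A) = -25

Forward elimination:
R1 <-> R2   (pivot in column 1 was zero)
[ 5  -23   26 ]
[ 0    5   -6 ]
[ 0   15  -17 ]
R3 <- R3 - (3)*R2:  [ 0  0  1 ]
Upper-triangular form:
[ 5  -23  26 ]
[ 0    5  -6 ]
[ 0    0   1 ]
det(A) = (-1)^1 * (5) * (5) * (1) = -25  (1 row swap -> sign -1)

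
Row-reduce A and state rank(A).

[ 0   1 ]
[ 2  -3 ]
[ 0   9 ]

Row reduction:
R1 <-> R2   (pivot in column 1 was zero)
[ 2  -3 ]
[ 0   1 ]
[ 0   9 ]
R3 <- R3 - (9)*R2:  [ 0  0 ]
Row echelon form:
[ 2  -3 ]
[ 0   1 ]
[ 0   0 ]
Nonzero rows / pivot columns: 2

rank(A) = 2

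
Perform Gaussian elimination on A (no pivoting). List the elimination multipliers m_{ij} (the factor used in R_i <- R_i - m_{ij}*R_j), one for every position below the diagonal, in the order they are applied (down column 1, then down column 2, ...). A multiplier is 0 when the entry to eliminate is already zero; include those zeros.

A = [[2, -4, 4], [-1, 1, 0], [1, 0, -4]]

Forward elimination:
R2 <- R2 - (-1/2)*R1:  [  0  -1   2 ]
R3 <- R3 - (1/2)*R1:  [  0   2  -6 ]
R3 <- R3 - (-2)*R2:  [  0   0  -2 ]
Multipliers (in order of application): m_{21} = -1/2, m_{31} = 1/2, m_{32} = -2

multipliers: -1/2, 1/2, -2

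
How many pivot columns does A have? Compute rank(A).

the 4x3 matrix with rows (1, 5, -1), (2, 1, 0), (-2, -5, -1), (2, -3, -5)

rank(A) = 3

Row reduction:
R2 <- R2 - (2)*R1:  [  0  -9   2 ]
R3 <- R3 - (-2)*R1:  [  0   5  -3 ]
R4 <- R4 - (2)*R1:  [   0  -13   -3 ]
R3 <- R3 - (-5/9)*R2:  [     0      0  -17/9 ]
R4 <- R4 - (13/9)*R2:  [     0      0  -53/9 ]
R4 <- R4 - (53/17)*R3:  [ 0  0  0 ]
Row echelon form:
[ 1   5     -1 ]
[ 0  -9      2 ]
[ 0   0  -17/9 ]
[ 0   0      0 ]
Nonzero rows / pivot columns: 3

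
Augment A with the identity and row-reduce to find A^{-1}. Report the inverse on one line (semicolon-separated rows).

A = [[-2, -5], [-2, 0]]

Gauss-Jordan on [A | I]:
R1 <- (1/-2)*R1:  [    1   5/2  |  -1/2     0 ]
R2 <- R2 - (-2)*R1:  [  0   5  |  -1   1 ]
R2 <- (1/5)*R2:  [    0     1  |  -1/5   1/5 ]
R1 <- R1 - (5/2)*R2:  [    1     0  |     0  -1/2 ]
Right block of [I | A^{-1}] is the inverse:
[    0  -1/2 ]
[ -1/5   1/5 ]

inverse = [0 -1/2; -1/5 1/5]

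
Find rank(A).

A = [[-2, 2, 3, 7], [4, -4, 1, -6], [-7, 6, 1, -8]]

rank(A) = 3

Row reduction:
R2 <- R2 - (-2)*R1:  [ 0  0  7  8 ]
R3 <- R3 - (7/2)*R1:  [     0     -1  -19/2  -65/2 ]
R2 <-> R3   (pivot in column 2 was zero)
[ -2   2      3      7 ]
[  0  -1  -19/2  -65/2 ]
[  0   0      7      8 ]
Row echelon form:
[ -2   2      3      7 ]
[  0  -1  -19/2  -65/2 ]
[  0   0      7      8 ]
Nonzero rows / pivot columns: 3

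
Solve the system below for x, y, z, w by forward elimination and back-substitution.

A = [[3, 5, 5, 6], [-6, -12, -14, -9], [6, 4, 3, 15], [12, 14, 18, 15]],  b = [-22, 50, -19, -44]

Forward elimination on [A|b]:
R2 <- R2 - (-2)*R1:  [  0  -2  -4   3   6 ]
R3 <- R3 - (2)*R1:  [  0  -6  -7   3  25 ]
R4 <- R4 - (4)*R1:  [  0  -6  -2  -9  44 ]
R3 <- R3 - (3)*R2:  [  0   0   5  -6   7 ]
R4 <- R4 - (3)*R2:  [   0    0   10  -18   26 ]
R4 <- R4 - (2)*R3:  [  0   0   0  -6  12 ]
Row echelon form:
[ 3   5   5   6  |  -22 ]
[ 0  -2  -4   3  |    6 ]
[ 0   0   5  -6  |    7 ]
[ 0   0   0  -6  |   12 ]
Back-substitution:
w = (12) / -6 = -2
z = (7 - (-6)*(-2)) / 5 = -1
y = (6 - (-4)*(-1) - (3)*(-2)) / -2 = -4
x = (-22 - (5)*(-4) - (5)*(-1) - (6)*(-2)) / 3 = 5

(5, -4, -1, -2)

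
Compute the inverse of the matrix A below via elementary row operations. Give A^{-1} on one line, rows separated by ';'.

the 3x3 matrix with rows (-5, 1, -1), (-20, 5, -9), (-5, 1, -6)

inverse = [-21/25 1/5 -4/25; -3 1 -1; 1/5 0 -1/5]

Gauss-Jordan on [A | I]:
R1 <- (1/-5)*R1:  [    1  -1/5   1/5  |  -1/5     0     0 ]
R2 <- R2 - (-20)*R1:  [  0   1  -5  |  -4   1   0 ]
R3 <- R3 - (-5)*R1:  [  0   0  -5  |  -1   0   1 ]
R1 <- R1 - (-1/5)*R2:  [    1     0  -4/5  |    -1   1/5     0 ]
R3 <- (1/-5)*R3:  [    0     0     1  |   1/5     0  -1/5 ]
R1 <- R1 - (-4/5)*R3:  [      1       0       0  |  -21/25     1/5   -4/25 ]
R2 <- R2 - (-5)*R3:  [  0   1   0  |  -3   1  -1 ]
Right block of [I | A^{-1}] is the inverse:
[ -21/25  1/5  -4/25 ]
[     -3    1     -1 ]
[    1/5    0   -1/5 ]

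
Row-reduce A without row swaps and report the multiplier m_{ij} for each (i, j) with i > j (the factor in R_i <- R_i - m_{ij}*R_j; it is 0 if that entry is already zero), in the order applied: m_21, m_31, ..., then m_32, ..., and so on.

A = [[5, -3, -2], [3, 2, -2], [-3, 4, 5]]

multipliers: 3/5, -3/5, 11/19

Forward elimination:
R2 <- R2 - (3/5)*R1:  [    0  19/5  -4/5 ]
R3 <- R3 - (-3/5)*R1:  [    0  11/5  19/5 ]
R3 <- R3 - (11/19)*R2:  [     0      0  81/19 ]
Multipliers (in order of application): m_{21} = 3/5, m_{31} = -3/5, m_{32} = 11/19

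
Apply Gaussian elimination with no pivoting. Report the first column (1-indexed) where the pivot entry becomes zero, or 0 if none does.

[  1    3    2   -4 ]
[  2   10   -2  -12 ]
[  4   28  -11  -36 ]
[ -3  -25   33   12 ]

Naive forward elimination:
R2 <- R2 - (2)*R1:  [  0   4  -6  -4 ]
R3 <- R3 - (4)*R1:  [   0   16  -19  -20 ]
R4 <- R4 - (-3)*R1:  [   0  -16   39    0 ]
R3 <- R3 - (4)*R2:  [  0   0   5  -4 ]
R4 <- R4 - (-4)*R2:  [   0    0   15  -16 ]
R4 <- R4 - (3)*R3:  [  0   0   0  -4 ]
All pivots nonzero; naive elimination completes without hitting a zero pivot.

first zero-pivot column = 0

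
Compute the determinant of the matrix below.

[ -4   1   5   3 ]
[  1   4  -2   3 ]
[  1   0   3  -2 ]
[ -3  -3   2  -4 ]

det(A) = 275

Forward elimination:
R2 <- R2 - (-1/4)*R1:  [    0  17/4  -3/4  15/4 ]
R3 <- R3 - (-1/4)*R1:  [    0   1/4  17/4  -5/4 ]
R4 <- R4 - (3/4)*R1:  [     0  -15/4   -7/4  -25/4 ]
R3 <- R3 - (1/17)*R2:  [      0       0   73/17  -25/17 ]
R4 <- R4 - (-15/17)*R2:  [      0       0  -41/17  -50/17 ]
R4 <- R4 - (-41/73)*R3:  [       0        0        0  -275/73 ]
Upper-triangular form:
[ -4     1      5        3 ]
[  0  17/4   -3/4     15/4 ]
[  0     0  73/17   -25/17 ]
[  0     0      0  -275/73 ]
det(A) = (-1)^0 * (-4) * (17/4) * (73/17) * (-275/73) = 275  (0 row swaps -> sign +1)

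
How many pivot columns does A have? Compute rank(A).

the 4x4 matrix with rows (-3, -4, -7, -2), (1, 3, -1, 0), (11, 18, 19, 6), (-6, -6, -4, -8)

rank(A) = 3

Row reduction:
R2 <- R2 - (-1/3)*R1:  [     0    5/3  -10/3   -2/3 ]
R3 <- R3 - (-11/3)*R1:  [     0   10/3  -20/3   -4/3 ]
R4 <- R4 - (2)*R1:  [  0   2  10  -4 ]
R3 <- R3 - (2)*R2:  [ 0  0  0  0 ]
R4 <- R4 - (6/5)*R2:  [     0      0     14  -16/5 ]
R3 <-> R4   (pivot in column 3 was zero)
[ -3   -4     -7     -2 ]
[  0  5/3  -10/3   -2/3 ]
[  0    0     14  -16/5 ]
[  0    0      0      0 ]
Row echelon form:
[ -3   -4     -7     -2 ]
[  0  5/3  -10/3   -2/3 ]
[  0    0     14  -16/5 ]
[  0    0      0      0 ]
Nonzero rows / pivot columns: 3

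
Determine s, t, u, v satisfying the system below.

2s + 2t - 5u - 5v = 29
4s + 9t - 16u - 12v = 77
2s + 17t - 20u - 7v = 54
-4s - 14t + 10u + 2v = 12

Forward elimination on [A|b]:
R2 <- R2 - (2)*R1:  [  0   5  -6  -2  19 ]
R3 <- R3 - (1)*R1:  [   0   15  -15   -2   25 ]
R4 <- R4 - (-2)*R1:  [   0  -10    0   -8   70 ]
R3 <- R3 - (3)*R2:  [   0    0    3    4  -32 ]
R4 <- R4 - (-2)*R2:  [   0    0  -12  -12  108 ]
R4 <- R4 - (-4)*R3:  [   0    0    0    4  -20 ]
Row echelon form:
[ 2  2  -5  -5  |   29 ]
[ 0  5  -6  -2  |   19 ]
[ 0  0   3   4  |  -32 ]
[ 0  0   0   4  |  -20 ]
Back-substitution:
v = (-20) / 4 = -5
u = (-32 - (4)*(-5)) / 3 = -4
t = (19 - (-6)*(-4) - (-2)*(-5)) / 5 = -3
s = (29 - (2)*(-3) - (-5)*(-4) - (-5)*(-5)) / 2 = -5

(-5, -3, -4, -5)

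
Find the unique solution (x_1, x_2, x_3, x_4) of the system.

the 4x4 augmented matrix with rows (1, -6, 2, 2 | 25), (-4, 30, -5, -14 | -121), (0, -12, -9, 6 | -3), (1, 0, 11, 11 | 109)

Forward elimination on [A|b]:
R2 <- R2 - (-4)*R1:  [   0    6    3   -6  -21 ]
R4 <- R4 - (1)*R1:  [  0   6   9   9  84 ]
R3 <- R3 - (-2)*R2:  [   0    0   -3   -6  -45 ]
R4 <- R4 - (1)*R2:  [   0    0    6   15  105 ]
R4 <- R4 - (-2)*R3:  [  0   0   0   3  15 ]
Row echelon form:
[ 1  -6   2   2  |   25 ]
[ 0   6   3  -6  |  -21 ]
[ 0   0  -3  -6  |  -45 ]
[ 0   0   0   3  |   15 ]
Back-substitution:
x_4 = (15) / 3 = 5
x_3 = (-45 - (-6)*(5)) / -3 = 5
x_2 = (-21 - (3)*(5) - (-6)*(5)) / 6 = -1
x_1 = (25 - (-6)*(-1) - (2)*(5) - (2)*(5)) / 1 = -1

(-1, -1, 5, 5)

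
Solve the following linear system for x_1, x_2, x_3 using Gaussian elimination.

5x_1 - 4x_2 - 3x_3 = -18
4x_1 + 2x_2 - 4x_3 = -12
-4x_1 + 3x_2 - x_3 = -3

Forward elimination on [A|b]:
R2 <- R2 - (4/5)*R1:  [    0  26/5  -8/5  12/5 ]
R3 <- R3 - (-4/5)*R1:  [     0   -1/5  -17/5  -87/5 ]
R3 <- R3 - (-1/26)*R2:  [       0        0   -45/13  -225/13 ]
Row echelon form:
[ 5    -4      -3  |      -18 ]
[ 0  26/5    -8/5  |     12/5 ]
[ 0     0  -45/13  |  -225/13 ]
Back-substitution:
x_3 = (-225/13) / (-45/13) = 5
x_2 = (12/5 - (-8/5)*(5)) / (26/5) = 2
x_1 = (-18 - (-4)*(2) - (-3)*(5)) / 5 = 1

(1, 2, 5)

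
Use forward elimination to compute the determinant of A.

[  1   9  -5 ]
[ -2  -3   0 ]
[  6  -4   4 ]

det(A) = -70

Forward elimination:
R2 <- R2 - (-2)*R1:  [   0   15  -10 ]
R3 <- R3 - (6)*R1:  [   0  -58   34 ]
R3 <- R3 - (-58/15)*R2:  [     0      0  -14/3 ]
Upper-triangular form:
[ 1   9     -5 ]
[ 0  15    -10 ]
[ 0   0  -14/3 ]
det(A) = (-1)^0 * (1) * (15) * (-14/3) = -70  (0 row swaps -> sign +1)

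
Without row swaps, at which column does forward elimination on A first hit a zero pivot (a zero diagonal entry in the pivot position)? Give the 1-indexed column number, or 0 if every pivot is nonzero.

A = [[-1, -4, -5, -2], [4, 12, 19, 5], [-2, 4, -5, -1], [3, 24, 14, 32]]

Naive forward elimination:
R2 <- R2 - (-4)*R1:  [  0  -4  -1  -3 ]
R3 <- R3 - (2)*R1:  [  0  12   5   3 ]
R4 <- R4 - (-3)*R1:  [  0  12  -1  26 ]
R3 <- R3 - (-3)*R2:  [  0   0   2  -6 ]
R4 <- R4 - (-3)*R2:  [  0   0  -4  17 ]
R4 <- R4 - (-2)*R3:  [ 0  0  0  5 ]
All pivots nonzero; naive elimination completes without hitting a zero pivot.

first zero-pivot column = 0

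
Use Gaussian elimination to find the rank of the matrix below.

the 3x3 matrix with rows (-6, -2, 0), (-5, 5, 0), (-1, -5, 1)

Row reduction:
R2 <- R2 - (5/6)*R1:  [    0  20/3     0 ]
R3 <- R3 - (1/6)*R1:  [     0  -14/3      1 ]
R3 <- R3 - (-7/10)*R2:  [ 0  0  1 ]
Row echelon form:
[ -6    -2  0 ]
[  0  20/3  0 ]
[  0     0  1 ]
Nonzero rows / pivot columns: 3

rank(A) = 3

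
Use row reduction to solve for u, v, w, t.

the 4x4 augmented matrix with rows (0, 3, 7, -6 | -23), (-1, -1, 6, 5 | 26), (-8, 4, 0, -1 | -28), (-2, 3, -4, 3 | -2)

Forward elimination on [A|b]:
R1 <-> R2   (pivot in column 1 was zero)
[ -1  -1   6   5   26 ]
[  0   3   7  -6  -23 ]
[ -8   4   0  -1  -28 ]
[ -2   3  -4   3   -2 ]
R3 <- R3 - (8)*R1:  [    0    12   -48   -41  -236 ]
R4 <- R4 - (2)*R1:  [   0    5  -16   -7  -54 ]
R3 <- R3 - (4)*R2:  [    0     0   -76   -17  -144 ]
R4 <- R4 - (5/3)*R2:  [     0      0  -83/3      3  -47/3 ]
R4 <- R4 - (83/228)*R3:  [        0         0         0  2095/228   2095/57 ]
Row echelon form:
[ -1  -1    6         5  |       26 ]
[  0   3    7        -6  |      -23 ]
[  0   0  -76       -17  |     -144 ]
[  0   0    0  2095/228  |  2095/57 ]
Back-substitution:
t = (2095/57) / (2095/228) = 4
w = (-144 - (-17)*(4)) / -76 = 1
v = (-23 - (7)*(1) - (-6)*(4)) / 3 = -2
u = (26 - (-1)*(-2) - (6)*(1) - (5)*(4)) / -1 = 2

(2, -2, 1, 4)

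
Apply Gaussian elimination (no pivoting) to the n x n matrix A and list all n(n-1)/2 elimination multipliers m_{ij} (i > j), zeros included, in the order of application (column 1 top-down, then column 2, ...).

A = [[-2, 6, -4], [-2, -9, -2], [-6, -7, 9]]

Forward elimination:
R2 <- R2 - (1)*R1:  [   0  -15    2 ]
R3 <- R3 - (3)*R1:  [   0  -25   21 ]
R3 <- R3 - (5/3)*R2:  [    0     0  53/3 ]
Multipliers (in order of application): m_{21} = 1, m_{31} = 3, m_{32} = 5/3

multipliers: 1, 3, 5/3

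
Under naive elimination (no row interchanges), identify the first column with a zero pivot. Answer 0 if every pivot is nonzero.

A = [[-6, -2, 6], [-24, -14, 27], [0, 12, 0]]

Naive forward elimination:
R2 <- R2 - (4)*R1:  [  0  -6   3 ]
R3 <- R3 - (-2)*R2:  [ 0  0  6 ]
All pivots nonzero; naive elimination completes without hitting a zero pivot.

first zero-pivot column = 0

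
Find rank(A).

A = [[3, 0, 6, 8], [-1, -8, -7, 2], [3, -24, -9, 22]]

Row reduction:
R2 <- R2 - (-1/3)*R1:  [    0    -8    -5  14/3 ]
R3 <- R3 - (1)*R1:  [   0  -24  -15   14 ]
R3 <- R3 - (3)*R2:  [ 0  0  0  0 ]
Row echelon form:
[ 3   0   6     8 ]
[ 0  -8  -5  14/3 ]
[ 0   0   0     0 ]
Nonzero rows / pivot columns: 2

rank(A) = 2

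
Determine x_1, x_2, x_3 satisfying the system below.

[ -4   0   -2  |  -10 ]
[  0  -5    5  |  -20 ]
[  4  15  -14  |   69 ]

(2, 5, 1)

Forward elimination on [A|b]:
R3 <- R3 - (-1)*R1:  [   0   15  -16   59 ]
R3 <- R3 - (-3)*R2:  [  0   0  -1  -1 ]
Row echelon form:
[ -4   0  -2  |  -10 ]
[  0  -5   5  |  -20 ]
[  0   0  -1  |   -1 ]
Back-substitution:
x_3 = (-1) / -1 = 1
x_2 = (-20 - (5)*(1)) / -5 = 5
x_1 = (-10 - (-2)*(1)) / -4 = 2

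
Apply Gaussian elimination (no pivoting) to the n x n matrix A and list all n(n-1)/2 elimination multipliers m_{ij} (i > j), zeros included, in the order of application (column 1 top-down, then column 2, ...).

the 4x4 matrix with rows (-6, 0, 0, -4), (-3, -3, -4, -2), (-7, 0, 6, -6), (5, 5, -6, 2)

multipliers: 1/2, 7/6, -5/6, 0, -5/3, -19/9

Forward elimination:
R2 <- R2 - (1/2)*R1:  [  0  -3  -4   0 ]
R3 <- R3 - (7/6)*R1:  [    0     0     6  -4/3 ]
R4 <- R4 - (-5/6)*R1:  [    0     5    -6  -4/3 ]
R3: entry in column 2 is already 0 -> m_{32} = 0 (no row operation needed)
R4 <- R4 - (-5/3)*R2:  [     0      0  -38/3   -4/3 ]
R4 <- R4 - (-19/9)*R3:  [       0        0        0  -112/27 ]
Multipliers (in order of application): m_{21} = 1/2, m_{31} = 7/6, m_{41} = -5/6, m_{32} = 0, m_{42} = -5/3, m_{43} = -19/9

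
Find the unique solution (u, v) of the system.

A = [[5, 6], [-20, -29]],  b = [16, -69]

(2, 1)

Forward elimination on [A|b]:
R2 <- R2 - (-4)*R1:  [  0  -5  -5 ]
Row echelon form:
[ 5   6  |  16 ]
[ 0  -5  |  -5 ]
Back-substitution:
v = (-5) / -5 = 1
u = (16 - (6)*(1)) / 5 = 2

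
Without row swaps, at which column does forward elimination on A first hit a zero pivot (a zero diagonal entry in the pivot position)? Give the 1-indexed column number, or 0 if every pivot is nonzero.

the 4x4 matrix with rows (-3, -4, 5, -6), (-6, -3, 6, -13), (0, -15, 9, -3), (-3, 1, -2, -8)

Naive forward elimination:
R2 <- R2 - (2)*R1:  [  0   5  -4  -1 ]
R4 <- R4 - (1)*R1:  [  0   5  -7  -2 ]
R3 <- R3 - (-3)*R2:  [  0   0  -3  -6 ]
R4 <- R4 - (1)*R2:  [  0   0  -3  -1 ]
R4 <- R4 - (1)*R3:  [ 0  0  0  5 ]
All pivots nonzero; naive elimination completes without hitting a zero pivot.

first zero-pivot column = 0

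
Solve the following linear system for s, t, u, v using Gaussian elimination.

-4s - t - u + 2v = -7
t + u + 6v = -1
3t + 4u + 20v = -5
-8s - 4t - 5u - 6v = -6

Forward elimination on [A|b]:
R4 <- R4 - (2)*R1:  [   0   -2   -3  -10    8 ]
R3 <- R3 - (3)*R2:  [  0   0   1   2  -2 ]
R4 <- R4 - (-2)*R2:  [  0   0  -1   2   6 ]
R4 <- R4 - (-1)*R3:  [ 0  0  0  4  4 ]
Row echelon form:
[ -4  -1  -1  2  |  -7 ]
[  0   1   1  6  |  -1 ]
[  0   0   1  2  |  -2 ]
[  0   0   0  4  |   4 ]
Back-substitution:
v = (4) / 4 = 1
u = (-2 - (2)*(1)) / 1 = -4
t = (-1 - (1)*(-4) - (6)*(1)) / 1 = -3
s = (-7 - (-1)*(-3) - (-1)*(-4) - (2)*(1)) / -4 = 4

(4, -3, -4, 1)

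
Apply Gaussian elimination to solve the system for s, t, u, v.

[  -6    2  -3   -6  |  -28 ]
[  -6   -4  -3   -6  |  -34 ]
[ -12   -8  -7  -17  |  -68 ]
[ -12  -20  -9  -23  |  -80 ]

Forward elimination on [A|b]:
R2 <- R2 - (1)*R1:  [  0  -6   0   0  -6 ]
R3 <- R3 - (2)*R1:  [   0  -12   -1   -5  -12 ]
R4 <- R4 - (2)*R1:  [   0  -24   -3  -11  -24 ]
R3 <- R3 - (2)*R2:  [  0   0  -1  -5   0 ]
R4 <- R4 - (4)*R2:  [   0    0   -3  -11    0 ]
R4 <- R4 - (3)*R3:  [ 0  0  0  4  0 ]
Row echelon form:
[ -6   2  -3  -6  |  -28 ]
[  0  -6   0   0  |   -6 ]
[  0   0  -1  -5  |    0 ]
[  0   0   0   4  |    0 ]
Back-substitution:
v = (0) / 4 = 0
u = (0 - (-5)*(0)) / -1 = 0
t = (-6) / -6 = 1
s = (-28 - (2)*(1) - (-3)*(0) - (-6)*(0)) / -6 = 5

(5, 1, 0, 0)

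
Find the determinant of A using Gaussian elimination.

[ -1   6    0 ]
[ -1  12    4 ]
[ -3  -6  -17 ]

det(A) = 6

Forward elimination:
R2 <- R2 - (1)*R1:  [ 0  6  4 ]
R3 <- R3 - (3)*R1:  [   0  -24  -17 ]
R3 <- R3 - (-4)*R2:  [  0   0  -1 ]
Upper-triangular form:
[ -1  6   0 ]
[  0  6   4 ]
[  0  0  -1 ]
det(A) = (-1)^0 * (-1) * (6) * (-1) = 6  (0 row swaps -> sign +1)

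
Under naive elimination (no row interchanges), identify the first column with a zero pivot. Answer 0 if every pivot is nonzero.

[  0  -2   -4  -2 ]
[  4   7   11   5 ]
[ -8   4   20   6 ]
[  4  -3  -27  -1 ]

first zero-pivot column = 1

Naive forward elimination:
Pivot entry (1,1) is zero but row 2 has 4 in column 1 -> naive elimination stops; a row interchange (e.g. R1 <-> R2) would be required here.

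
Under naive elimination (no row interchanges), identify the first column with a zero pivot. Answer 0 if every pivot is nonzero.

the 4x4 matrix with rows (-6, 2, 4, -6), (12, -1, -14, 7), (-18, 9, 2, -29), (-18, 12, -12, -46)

first zero-pivot column = 4

Naive forward elimination:
R2 <- R2 - (-2)*R1:  [  0   3  -6  -5 ]
R3 <- R3 - (3)*R1:  [   0    3  -10  -11 ]
R4 <- R4 - (3)*R1:  [   0    6  -24  -28 ]
R3 <- R3 - (1)*R2:  [  0   0  -4  -6 ]
R4 <- R4 - (2)*R2:  [   0    0  -12  -18 ]
R4 <- R4 - (3)*R3:  [ 0  0  0  0 ]
Matrix at this point:
[ -6  2   4  -6 ]
[  0  3  -6  -5 ]
[  0  0  -4  -6 ]
[  0  0   0   0 ]
Pivot entry (4,4) in the last row is zero and there are no rows below to swap with -> zero pivot in column 4 (A is singular).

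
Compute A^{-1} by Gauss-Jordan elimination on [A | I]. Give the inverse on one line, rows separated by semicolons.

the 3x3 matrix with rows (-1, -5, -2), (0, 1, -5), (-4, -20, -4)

inverse = [26 -5 -27/4; -5 1 5/4; -1 0 1/4]

Gauss-Jordan on [A | I]:
R1 <- (1/-1)*R1:  [  1   5   2  |  -1   0   0 ]
R3 <- R3 - (-4)*R1:  [  0   0   4  |  -4   0   1 ]
R1 <- R1 - (5)*R2:  [  1   0  27  |  -1  -5   0 ]
R3 <- (1/4)*R3:  [   0    0    1  |   -1    0  1/4 ]
R1 <- R1 - (27)*R3:  [     1      0      0  |     26     -5  -27/4 ]
R2 <- R2 - (-5)*R3:  [   0    1    0  |   -5    1  5/4 ]
Right block of [I | A^{-1}] is the inverse:
[ 26  -5  -27/4 ]
[ -5   1    5/4 ]
[ -1   0    1/4 ]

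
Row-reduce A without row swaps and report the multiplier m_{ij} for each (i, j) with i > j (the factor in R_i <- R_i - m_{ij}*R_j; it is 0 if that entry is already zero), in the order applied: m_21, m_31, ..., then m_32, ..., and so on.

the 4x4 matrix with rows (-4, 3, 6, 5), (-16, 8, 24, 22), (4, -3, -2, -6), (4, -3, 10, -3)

multipliers: 4, -1, -1, 0, 0, 4

Forward elimination:
R2 <- R2 - (4)*R1:  [  0  -4   0   2 ]
R3 <- R3 - (-1)*R1:  [  0   0   4  -1 ]
R4 <- R4 - (-1)*R1:  [  0   0  16   2 ]
R3: entry in column 2 is already 0 -> m_{32} = 0 (no row operation needed)
R4: entry in column 2 is already 0 -> m_{42} = 0 (no row operation needed)
R4 <- R4 - (4)*R3:  [ 0  0  0  6 ]
Multipliers (in order of application): m_{21} = 4, m_{31} = -1, m_{41} = -1, m_{32} = 0, m_{42} = 0, m_{43} = 4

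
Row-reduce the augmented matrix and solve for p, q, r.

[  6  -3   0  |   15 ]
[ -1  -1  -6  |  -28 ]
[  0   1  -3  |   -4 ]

(5, 5, 3)

Forward elimination on [A|b]:
R2 <- R2 - (-1/6)*R1:  [     0   -3/2     -6  -51/2 ]
R3 <- R3 - (-2/3)*R2:  [   0    0   -7  -21 ]
Row echelon form:
[ 6    -3   0  |     15 ]
[ 0  -3/2  -6  |  -51/2 ]
[ 0     0  -7  |    -21 ]
Back-substitution:
r = (-21) / -7 = 3
q = (-51/2 - (-6)*(3)) / (-3/2) = 5
p = (15 - (-3)*(5)) / 6 = 5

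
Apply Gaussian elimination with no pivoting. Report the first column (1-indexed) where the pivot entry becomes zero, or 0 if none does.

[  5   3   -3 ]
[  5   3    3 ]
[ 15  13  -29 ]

Naive forward elimination:
R2 <- R2 - (1)*R1:  [ 0  0  6 ]
R3 <- R3 - (3)*R1:  [   0    4  -20 ]
Matrix at this point:
[ 5  3   -3 ]
[ 0  0    6 ]
[ 0  4  -20 ]
Pivot entry (2,2) is zero but row 3 has 4 in column 2 -> naive elimination stops; a row interchange (e.g. R2 <-> R3) would be required here.

first zero-pivot column = 2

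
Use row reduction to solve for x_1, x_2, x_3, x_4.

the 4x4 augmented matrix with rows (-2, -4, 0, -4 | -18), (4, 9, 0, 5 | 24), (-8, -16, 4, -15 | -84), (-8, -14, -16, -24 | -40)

Forward elimination on [A|b]:
R2 <- R2 - (-2)*R1:  [   0    1    0   -3  -12 ]
R3 <- R3 - (4)*R1:  [   0    0    4    1  -12 ]
R4 <- R4 - (4)*R1:  [   0    2  -16   -8   32 ]
R4 <- R4 - (2)*R2:  [   0    0  -16   -2   56 ]
R4 <- R4 - (-4)*R3:  [ 0  0  0  2  8 ]
Row echelon form:
[ -2  -4  0  -4  |  -18 ]
[  0   1  0  -3  |  -12 ]
[  0   0  4   1  |  -12 ]
[  0   0  0   2  |    8 ]
Back-substitution:
x_4 = (8) / 2 = 4
x_3 = (-12 - (1)*(4)) / 4 = -4
x_2 = (-12 - (-3)*(4)) / 1 = 0
x_1 = (-18 - (-4)*(0) - (-4)*(4)) / -2 = 1

(1, 0, -4, 4)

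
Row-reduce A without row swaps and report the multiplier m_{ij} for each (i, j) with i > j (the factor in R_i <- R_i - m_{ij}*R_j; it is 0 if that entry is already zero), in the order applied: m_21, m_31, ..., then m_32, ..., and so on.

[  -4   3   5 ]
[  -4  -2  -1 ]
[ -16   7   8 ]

Forward elimination:
R2 <- R2 - (1)*R1:  [  0  -5  -6 ]
R3 <- R3 - (4)*R1:  [   0   -5  -12 ]
R3 <- R3 - (1)*R2:  [  0   0  -6 ]
Multipliers (in order of application): m_{21} = 1, m_{31} = 4, m_{32} = 1

multipliers: 1, 4, 1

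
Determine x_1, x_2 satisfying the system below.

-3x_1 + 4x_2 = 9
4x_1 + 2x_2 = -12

Forward elimination on [A|b]:
R2 <- R2 - (-4/3)*R1:  [    0  22/3     0 ]
Row echelon form:
[ -3     4  |  9 ]
[  0  22/3  |  0 ]
Back-substitution:
x_2 = (0) / (22/3) = 0
x_1 = (9 - (4)*(0)) / -3 = -3

(-3, 0)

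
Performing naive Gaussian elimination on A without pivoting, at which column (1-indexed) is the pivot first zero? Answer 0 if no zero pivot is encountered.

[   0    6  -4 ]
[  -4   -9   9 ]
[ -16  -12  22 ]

Naive forward elimination:
Pivot entry (1,1) is zero but row 2 has -4 in column 1 -> naive elimination stops; a row interchange (e.g. R1 <-> R2) would be required here.

first zero-pivot column = 1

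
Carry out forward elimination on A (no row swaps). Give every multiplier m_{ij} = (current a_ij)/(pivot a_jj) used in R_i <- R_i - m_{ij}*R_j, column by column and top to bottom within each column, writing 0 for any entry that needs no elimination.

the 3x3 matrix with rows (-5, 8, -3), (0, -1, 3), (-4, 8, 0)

multipliers: 0, 4/5, -8/5

Forward elimination:
R2: entry in column 1 is already 0 -> m_{21} = 0 (no row operation needed)
R3 <- R3 - (4/5)*R1:  [    0   8/5  12/5 ]
R3 <- R3 - (-8/5)*R2:  [    0     0  36/5 ]
Multipliers (in order of application): m_{21} = 0, m_{31} = 4/5, m_{32} = -8/5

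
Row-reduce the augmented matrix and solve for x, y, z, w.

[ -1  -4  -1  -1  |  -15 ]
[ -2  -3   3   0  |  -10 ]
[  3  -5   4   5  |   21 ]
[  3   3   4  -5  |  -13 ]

(2, 2, 0, 5)

Forward elimination on [A|b]:
R2 <- R2 - (2)*R1:  [  0   5   5   2  20 ]
R3 <- R3 - (-3)*R1:  [   0  -17    1    2  -24 ]
R4 <- R4 - (-3)*R1:  [   0   -9    1   -8  -58 ]
R3 <- R3 - (-17/5)*R2:  [    0     0    18  44/5    44 ]
R4 <- R4 - (-9/5)*R2:  [     0      0     10  -22/5    -22 ]
R4 <- R4 - (5/9)*R3:  [       0        0        0  -418/45   -418/9 ]
Row echelon form:
[ -1  -4  -1       -1  |     -15 ]
[  0   5   5        2  |      20 ]
[  0   0  18     44/5  |      44 ]
[  0   0   0  -418/45  |  -418/9 ]
Back-substitution:
w = (-418/9) / (-418/45) = 5
z = (44 - (44/5)*(5)) / 18 = 0
y = (20 - (5)*(0) - (2)*(5)) / 5 = 2
x = (-15 - (-4)*(2) - (-1)*(0) - (-1)*(5)) / -1 = 2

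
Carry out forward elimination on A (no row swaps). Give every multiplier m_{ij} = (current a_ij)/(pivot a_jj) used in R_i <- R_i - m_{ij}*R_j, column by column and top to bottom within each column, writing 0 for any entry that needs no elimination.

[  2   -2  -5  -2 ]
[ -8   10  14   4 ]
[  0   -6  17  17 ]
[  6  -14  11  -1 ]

multipliers: -4, 0, 3, -3, -4, -2

Forward elimination:
R2 <- R2 - (-4)*R1:  [  0   2  -6  -4 ]
R3: entry in column 1 is already 0 -> m_{31} = 0 (no row operation needed)
R4 <- R4 - (3)*R1:  [  0  -8  26   5 ]
R3 <- R3 - (-3)*R2:  [  0   0  -1   5 ]
R4 <- R4 - (-4)*R2:  [   0    0    2  -11 ]
R4 <- R4 - (-2)*R3:  [  0   0   0  -1 ]
Multipliers (in order of application): m_{21} = -4, m_{31} = 0, m_{41} = 3, m_{32} = -3, m_{42} = -4, m_{43} = -2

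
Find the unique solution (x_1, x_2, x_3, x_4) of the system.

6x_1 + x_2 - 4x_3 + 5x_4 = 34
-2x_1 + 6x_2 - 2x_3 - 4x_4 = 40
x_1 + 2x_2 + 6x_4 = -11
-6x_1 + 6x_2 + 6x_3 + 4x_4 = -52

(5, 4, -5, -4)

Forward elimination on [A|b]:
R2 <- R2 - (-1/3)*R1:  [     0   19/3  -10/3   -7/3  154/3 ]
R3 <- R3 - (1/6)*R1:  [     0   11/6    2/3   31/6  -50/3 ]
R4 <- R4 - (-1)*R1:  [   0    7    2    9  -18 ]
R3 <- R3 - (11/38)*R2:  [       0        0    31/19   111/19  -599/19 ]
R4 <- R4 - (21/19)*R2:  [        0         0    108/19    220/19  -1420/19 ]
R4 <- R4 - (108/31)*R3:  [       0        0        0  -272/31  1088/31 ]
Row echelon form:
[ 6     1     -4        5  |       34 ]
[ 0  19/3  -10/3     -7/3  |    154/3 ]
[ 0     0  31/19   111/19  |  -599/19 ]
[ 0     0      0  -272/31  |  1088/31 ]
Back-substitution:
x_4 = (1088/31) / (-272/31) = -4
x_3 = (-599/19 - (111/19)*(-4)) / (31/19) = -5
x_2 = (154/3 - (-10/3)*(-5) - (-7/3)*(-4)) / (19/3) = 4
x_1 = (34 - (1)*(4) - (-4)*(-5) - (5)*(-4)) / 6 = 5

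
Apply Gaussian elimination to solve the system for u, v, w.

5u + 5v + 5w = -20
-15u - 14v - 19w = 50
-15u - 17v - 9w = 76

Forward elimination on [A|b]:
R2 <- R2 - (-3)*R1:  [   0    1   -4  -10 ]
R3 <- R3 - (-3)*R1:  [  0  -2   6  16 ]
R3 <- R3 - (-2)*R2:  [  0   0  -2  -4 ]
Row echelon form:
[ 5  5   5  |  -20 ]
[ 0  1  -4  |  -10 ]
[ 0  0  -2  |   -4 ]
Back-substitution:
w = (-4) / -2 = 2
v = (-10 - (-4)*(2)) / 1 = -2
u = (-20 - (5)*(-2) - (5)*(2)) / 5 = -4

(-4, -2, 2)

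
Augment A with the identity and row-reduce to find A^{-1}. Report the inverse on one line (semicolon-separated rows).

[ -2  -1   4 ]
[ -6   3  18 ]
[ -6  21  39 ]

Gauss-Jordan on [A | I]:
R1 <- (1/-2)*R1:  [    1   1/2    -2  |  -1/2     0     0 ]
R2 <- R2 - (-6)*R1:  [  0   6   6  |  -3   1   0 ]
R3 <- R3 - (-6)*R1:  [  0  24  27  |  -3   0   1 ]
R2 <- (1/6)*R2:  [    0     1     1  |  -1/2   1/6     0 ]
R1 <- R1 - (1/2)*R2:  [     1      0   -5/2  |   -1/4  -1/12      0 ]
R3 <- R3 - (24)*R2:  [  0   0   3  |   9  -4   1 ]
R3 <- (1/3)*R3:  [    0     0     1  |     3  -4/3   1/3 ]
R1 <- R1 - (-5/2)*R3:  [      1       0       0  |    29/4  -41/12     5/6 ]
R2 <- R2 - (1)*R3:  [    0     1     0  |  -7/2   3/2  -1/3 ]
Right block of [I | A^{-1}] is the inverse:
[ 29/4  -41/12   5/6 ]
[ -7/2     3/2  -1/3 ]
[    3    -4/3   1/3 ]

inverse = [29/4 -41/12 5/6; -7/2 3/2 -1/3; 3 -4/3 1/3]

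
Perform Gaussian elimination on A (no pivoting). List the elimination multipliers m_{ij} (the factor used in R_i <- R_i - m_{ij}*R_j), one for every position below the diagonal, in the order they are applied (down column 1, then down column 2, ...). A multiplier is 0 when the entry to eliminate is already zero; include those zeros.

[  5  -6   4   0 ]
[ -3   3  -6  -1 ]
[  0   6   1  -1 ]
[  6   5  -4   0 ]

multipliers: -3/5, 0, 6/5, -10, -61/3, 82/35

Forward elimination:
R2 <- R2 - (-3/5)*R1:  [     0   -3/5  -18/5     -1 ]
R3: entry in column 1 is already 0 -> m_{31} = 0 (no row operation needed)
R4 <- R4 - (6/5)*R1:  [     0   61/5  -44/5      0 ]
R3 <- R3 - (-10)*R2:  [   0    0  -35  -11 ]
R4 <- R4 - (-61/3)*R2:  [     0      0    -82  -61/3 ]
R4 <- R4 - (82/35)*R3:  [       0        0        0  571/105 ]
Multipliers (in order of application): m_{21} = -3/5, m_{31} = 0, m_{41} = 6/5, m_{32} = -10, m_{42} = -61/3, m_{43} = 82/35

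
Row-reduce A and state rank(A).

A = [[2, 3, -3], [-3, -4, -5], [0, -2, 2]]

Row reduction:
R2 <- R2 - (-3/2)*R1:  [     0    1/2  -19/2 ]
R3 <- R3 - (-4)*R2:  [   0    0  -36 ]
Row echelon form:
[ 2    3     -3 ]
[ 0  1/2  -19/2 ]
[ 0    0    -36 ]
Nonzero rows / pivot columns: 3

rank(A) = 3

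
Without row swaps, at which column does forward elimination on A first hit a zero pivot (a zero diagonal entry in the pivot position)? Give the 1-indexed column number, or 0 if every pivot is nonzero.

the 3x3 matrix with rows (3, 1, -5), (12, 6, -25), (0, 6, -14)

Naive forward elimination:
R2 <- R2 - (4)*R1:  [  0   2  -5 ]
R3 <- R3 - (3)*R2:  [ 0  0  1 ]
All pivots nonzero; naive elimination completes without hitting a zero pivot.

first zero-pivot column = 0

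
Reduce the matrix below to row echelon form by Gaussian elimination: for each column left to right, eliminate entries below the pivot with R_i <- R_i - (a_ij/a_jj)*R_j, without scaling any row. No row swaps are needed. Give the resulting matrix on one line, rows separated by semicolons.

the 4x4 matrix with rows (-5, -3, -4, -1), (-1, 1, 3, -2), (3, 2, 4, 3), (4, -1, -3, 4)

Forward elimination:
R2 <- R2 - (1/5)*R1:  [    0   8/5  19/5  -9/5 ]
R3 <- R3 - (-3/5)*R1:  [    0   1/5   8/5  12/5 ]
R4 <- R4 - (-4/5)*R1:  [     0  -17/5  -31/5   16/5 ]
R3 <- R3 - (1/8)*R2:  [    0     0   9/8  21/8 ]
R4 <- R4 - (-17/8)*R2:  [    0     0  15/8  -5/8 ]
R4 <- R4 - (5/3)*R3:  [  0   0   0  -5 ]
Row echelon form:
[ -5   -3    -4    -1 ]
[  0  8/5  19/5  -9/5 ]
[  0    0   9/8  21/8 ]
[  0    0     0    -5 ]

REF = [-5 -3 -4 -1; 0 8/5 19/5 -9/5; 0 0 9/8 21/8; 0 0 0 -5]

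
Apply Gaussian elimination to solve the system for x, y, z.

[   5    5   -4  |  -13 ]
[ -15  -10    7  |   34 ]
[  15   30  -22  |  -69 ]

Forward elimination on [A|b]:
R2 <- R2 - (-3)*R1:  [  0   5  -5  -5 ]
R3 <- R3 - (3)*R1:  [   0   15  -10  -30 ]
R3 <- R3 - (3)*R2:  [   0    0    5  -15 ]
Row echelon form:
[ 5  5  -4  |  -13 ]
[ 0  5  -5  |   -5 ]
[ 0  0   5  |  -15 ]
Back-substitution:
z = (-15) / 5 = -3
y = (-5 - (-5)*(-3)) / 5 = -4
x = (-13 - (5)*(-4) - (-4)*(-3)) / 5 = -1

(-1, -4, -3)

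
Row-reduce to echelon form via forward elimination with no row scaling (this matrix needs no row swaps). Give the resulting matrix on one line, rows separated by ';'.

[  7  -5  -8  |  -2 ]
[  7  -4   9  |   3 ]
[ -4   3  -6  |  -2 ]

Forward elimination:
R2 <- R2 - (1)*R1:  [  0   1  17   5 ]
R3 <- R3 - (-4/7)*R1:  [     0    1/7  -74/7  -22/7 ]
R3 <- R3 - (1/7)*R2:  [     0      0    -13  -27/7 ]
Row echelon form:
[ 7  -5   -8  |     -2 ]
[ 0   1   17  |      5 ]
[ 0   0  -13  |  -27/7 ]

REF = [7 -5 -8 -2; 0 1 17 5; 0 0 -13 -27/7]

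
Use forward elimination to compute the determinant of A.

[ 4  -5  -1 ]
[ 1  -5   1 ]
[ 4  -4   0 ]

Forward elimination:
R2 <- R2 - (1/4)*R1:  [     0  -15/4    5/4 ]
R3 <- R3 - (1)*R1:  [ 0  1  1 ]
R3 <- R3 - (-4/15)*R2:  [   0    0  4/3 ]
Upper-triangular form:
[ 4     -5   -1 ]
[ 0  -15/4  5/4 ]
[ 0      0  4/3 ]
det(A) = (-1)^0 * (4) * (-15/4) * (4/3) = -20  (0 row swaps -> sign +1)

det(A) = -20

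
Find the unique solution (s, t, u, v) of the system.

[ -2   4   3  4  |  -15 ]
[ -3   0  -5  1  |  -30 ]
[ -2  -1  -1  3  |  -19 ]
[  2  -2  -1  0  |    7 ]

Forward elimination on [A|b]:
R2 <- R2 - (3/2)*R1:  [     0     -6  -19/2     -5  -15/2 ]
R3 <- R3 - (1)*R1:  [  0  -5  -4  -1  -4 ]
R4 <- R4 - (-1)*R1:  [  0   2   2   4  -8 ]
R3 <- R3 - (5/6)*R2:  [     0      0  47/12   19/6    9/4 ]
R4 <- R4 - (-1/3)*R2:  [     0      0   -7/6    7/3  -21/2 ]
R4 <- R4 - (-14/47)*R3:  [       0        0        0   154/47  -462/47 ]
Row echelon form:
[ -2   4      3       4  |      -15 ]
[  0  -6  -19/2      -5  |    -15/2 ]
[  0   0  47/12    19/6  |      9/4 ]
[  0   0      0  154/47  |  -462/47 ]
Back-substitution:
v = (-462/47) / (154/47) = -3
u = (9/4 - (19/6)*(-3)) / (47/12) = 3
t = (-15/2 - (-19/2)*(3) - (-5)*(-3)) / -6 = -1
s = (-15 - (4)*(-1) - (3)*(3) - (4)*(-3)) / -2 = 4

(4, -1, 3, -3)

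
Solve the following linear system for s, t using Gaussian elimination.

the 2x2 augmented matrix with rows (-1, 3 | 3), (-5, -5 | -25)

Forward elimination on [A|b]:
R2 <- R2 - (5)*R1:  [   0  -20  -40 ]
Row echelon form:
[ -1    3  |    3 ]
[  0  -20  |  -40 ]
Back-substitution:
t = (-40) / -20 = 2
s = (3 - (3)*(2)) / -1 = 3

(3, 2)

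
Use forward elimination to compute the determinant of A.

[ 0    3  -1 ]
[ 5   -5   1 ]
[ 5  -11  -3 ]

Forward elimination:
R1 <-> R2   (pivot in column 1 was zero)
[ 5   -5   1 ]
[ 0    3  -1 ]
[ 5  -11  -3 ]
R3 <- R3 - (1)*R1:  [  0  -6  -4 ]
R3 <- R3 - (-2)*R2:  [  0   0  -6 ]
Upper-triangular form:
[ 5  -5   1 ]
[ 0   3  -1 ]
[ 0   0  -6 ]
det(A) = (-1)^1 * (5) * (3) * (-6) = 90  (1 row swap -> sign -1)

det(A) = 90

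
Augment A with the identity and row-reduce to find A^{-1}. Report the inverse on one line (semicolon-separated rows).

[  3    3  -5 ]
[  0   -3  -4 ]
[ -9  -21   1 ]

Gauss-Jordan on [A | I]:
R1 <- (1/3)*R1:  [    1     1  -5/3  |   1/3     0     0 ]
R3 <- R3 - (-9)*R1:  [   0  -12  -14  |    3    0    1 ]
R2 <- (1/-3)*R2:  [    0     1   4/3  |     0  -1/3     0 ]
R1 <- R1 - (1)*R2:  [   1    0   -3  |  1/3  1/3    0 ]
R3 <- R3 - (-12)*R2:  [  0   0   2  |   3  -4   1 ]
R3 <- (1/2)*R3:  [   0    0    1  |  3/2   -2  1/2 ]
R1 <- R1 - (-3)*R3:  [     1      0      0  |   29/6  -17/3    3/2 ]
R2 <- R2 - (4/3)*R3:  [    0     1     0  |    -2   7/3  -2/3 ]
Right block of [I | A^{-1}] is the inverse:
[ 29/6  -17/3   3/2 ]
[   -2    7/3  -2/3 ]
[  3/2     -2   1/2 ]

inverse = [29/6 -17/3 3/2; -2 7/3 -2/3; 3/2 -2 1/2]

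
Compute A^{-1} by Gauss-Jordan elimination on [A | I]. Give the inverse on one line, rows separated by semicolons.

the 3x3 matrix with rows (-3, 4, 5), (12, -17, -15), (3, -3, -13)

inverse = [-176/9 -37/9 -25/9; -37/3 -8/3 -5/3; -5/3 -1/3 -1/3]

Gauss-Jordan on [A | I]:
R1 <- (1/-3)*R1:  [    1  -4/3  -5/3  |  -1/3     0     0 ]
R2 <- R2 - (12)*R1:  [  0  -1   5  |   4   1   0 ]
R3 <- R3 - (3)*R1:  [  0   1  -8  |   1   0   1 ]
R2 <- (1/-1)*R2:  [  0   1  -5  |  -4  -1   0 ]
R1 <- R1 - (-4/3)*R2:  [     1      0  -25/3  |  -17/3   -4/3      0 ]
R3 <- R3 - (1)*R2:  [  0   0  -3  |   5   1   1 ]
R3 <- (1/-3)*R3:  [    0     0     1  |  -5/3  -1/3  -1/3 ]
R1 <- R1 - (-25/3)*R3:  [      1       0       0  |  -176/9   -37/9   -25/9 ]
R2 <- R2 - (-5)*R3:  [     0      1      0  |  -37/3   -8/3   -5/3 ]
Right block of [I | A^{-1}] is the inverse:
[ -176/9  -37/9  -25/9 ]
[  -37/3   -8/3   -5/3 ]
[   -5/3   -1/3   -1/3 ]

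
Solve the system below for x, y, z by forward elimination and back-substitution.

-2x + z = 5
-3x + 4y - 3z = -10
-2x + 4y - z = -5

Forward elimination on [A|b]:
R2 <- R2 - (3/2)*R1:  [     0      4   -9/2  -35/2 ]
R3 <- R3 - (1)*R1:  [   0    4   -2  -10 ]
R3 <- R3 - (1)*R2:  [    0     0   5/2  15/2 ]
Row echelon form:
[ -2  0     1  |      5 ]
[  0  4  -9/2  |  -35/2 ]
[  0  0   5/2  |   15/2 ]
Back-substitution:
z = (15/2) / (5/2) = 3
y = (-35/2 - (-9/2)*(3)) / 4 = -1
x = (5 - (1)*(3)) / -2 = -1

(-1, -1, 3)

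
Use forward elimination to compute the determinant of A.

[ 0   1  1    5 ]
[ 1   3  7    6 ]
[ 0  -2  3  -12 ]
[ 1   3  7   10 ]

det(A) = -20

Forward elimination:
R1 <-> R2   (pivot in column 1 was zero)
[ 1   3  7    6 ]
[ 0   1  1    5 ]
[ 0  -2  3  -12 ]
[ 1   3  7   10 ]
R4 <- R4 - (1)*R1:  [ 0  0  0  4 ]
R3 <- R3 - (-2)*R2:  [  0   0   5  -2 ]
Upper-triangular form:
[ 1  3  7   6 ]
[ 0  1  1   5 ]
[ 0  0  5  -2 ]
[ 0  0  0   4 ]
det(A) = (-1)^1 * (1) * (1) * (5) * (4) = -20  (1 row swap -> sign -1)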